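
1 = 1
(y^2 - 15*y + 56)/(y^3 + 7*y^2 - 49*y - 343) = (y - 8)/(y^2 + 14*y + 49)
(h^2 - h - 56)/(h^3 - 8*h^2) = (h + 7)/h^2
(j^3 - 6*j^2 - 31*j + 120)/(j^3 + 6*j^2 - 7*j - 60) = (j - 8)/(j + 4)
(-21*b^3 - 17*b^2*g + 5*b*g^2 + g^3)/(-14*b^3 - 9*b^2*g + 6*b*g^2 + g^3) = (3*b - g)/(2*b - g)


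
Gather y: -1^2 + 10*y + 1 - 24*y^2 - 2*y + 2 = -24*y^2 + 8*y + 2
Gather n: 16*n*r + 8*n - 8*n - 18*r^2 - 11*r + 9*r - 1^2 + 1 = 16*n*r - 18*r^2 - 2*r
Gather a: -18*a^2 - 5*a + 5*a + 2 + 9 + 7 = 18 - 18*a^2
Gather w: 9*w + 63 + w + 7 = 10*w + 70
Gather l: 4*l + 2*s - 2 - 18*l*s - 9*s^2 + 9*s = l*(4 - 18*s) - 9*s^2 + 11*s - 2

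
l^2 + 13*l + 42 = (l + 6)*(l + 7)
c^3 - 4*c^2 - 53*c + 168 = (c - 8)*(c - 3)*(c + 7)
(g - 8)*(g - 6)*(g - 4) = g^3 - 18*g^2 + 104*g - 192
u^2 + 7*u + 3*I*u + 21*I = (u + 7)*(u + 3*I)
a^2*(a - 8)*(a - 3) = a^4 - 11*a^3 + 24*a^2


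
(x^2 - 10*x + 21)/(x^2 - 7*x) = (x - 3)/x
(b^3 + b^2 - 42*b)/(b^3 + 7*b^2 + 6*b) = (b^2 + b - 42)/(b^2 + 7*b + 6)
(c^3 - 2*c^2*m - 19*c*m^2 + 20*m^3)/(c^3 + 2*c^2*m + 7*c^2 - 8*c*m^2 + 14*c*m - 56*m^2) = (c^2 - 6*c*m + 5*m^2)/(c^2 - 2*c*m + 7*c - 14*m)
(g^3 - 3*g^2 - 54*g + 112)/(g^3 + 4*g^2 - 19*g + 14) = (g - 8)/(g - 1)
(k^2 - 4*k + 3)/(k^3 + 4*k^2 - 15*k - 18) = (k - 1)/(k^2 + 7*k + 6)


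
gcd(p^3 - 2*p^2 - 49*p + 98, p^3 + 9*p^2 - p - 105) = p + 7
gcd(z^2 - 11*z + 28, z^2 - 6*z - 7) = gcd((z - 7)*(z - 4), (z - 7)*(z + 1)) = z - 7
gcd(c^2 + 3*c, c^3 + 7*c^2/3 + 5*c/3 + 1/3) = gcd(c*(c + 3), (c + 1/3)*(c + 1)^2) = 1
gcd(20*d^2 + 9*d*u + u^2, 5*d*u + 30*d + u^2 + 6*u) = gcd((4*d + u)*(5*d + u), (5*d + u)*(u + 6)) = 5*d + u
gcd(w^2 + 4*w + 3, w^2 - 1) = w + 1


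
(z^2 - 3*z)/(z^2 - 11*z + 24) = z/(z - 8)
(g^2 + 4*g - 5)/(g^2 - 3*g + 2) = (g + 5)/(g - 2)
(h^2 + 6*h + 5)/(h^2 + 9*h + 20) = (h + 1)/(h + 4)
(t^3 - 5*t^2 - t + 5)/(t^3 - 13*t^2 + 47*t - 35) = (t + 1)/(t - 7)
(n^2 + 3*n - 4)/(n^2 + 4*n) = (n - 1)/n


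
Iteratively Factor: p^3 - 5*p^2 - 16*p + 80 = (p - 5)*(p^2 - 16) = (p - 5)*(p - 4)*(p + 4)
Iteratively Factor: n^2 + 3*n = (n)*(n + 3)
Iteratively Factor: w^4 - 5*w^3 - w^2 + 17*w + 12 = (w + 1)*(w^3 - 6*w^2 + 5*w + 12) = (w - 3)*(w + 1)*(w^2 - 3*w - 4) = (w - 3)*(w + 1)^2*(w - 4)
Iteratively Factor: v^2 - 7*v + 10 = (v - 5)*(v - 2)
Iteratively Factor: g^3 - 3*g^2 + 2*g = (g)*(g^2 - 3*g + 2) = g*(g - 1)*(g - 2)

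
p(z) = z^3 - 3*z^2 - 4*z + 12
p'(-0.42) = -0.95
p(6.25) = 113.95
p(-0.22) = 12.72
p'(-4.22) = 74.75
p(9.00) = 462.00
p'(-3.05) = 42.21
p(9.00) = 462.00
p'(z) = 3*z^2 - 6*z - 4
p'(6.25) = 75.69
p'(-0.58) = 0.49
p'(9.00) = 185.00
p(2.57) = -1.12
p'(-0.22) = -2.53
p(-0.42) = 13.08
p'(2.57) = 0.39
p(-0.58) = 13.12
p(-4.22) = -99.70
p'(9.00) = 185.00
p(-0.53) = 13.13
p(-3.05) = -32.08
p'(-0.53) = 0.02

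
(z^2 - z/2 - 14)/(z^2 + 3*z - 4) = (z^2 - z/2 - 14)/(z^2 + 3*z - 4)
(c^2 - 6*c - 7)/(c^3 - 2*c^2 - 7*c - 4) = (c - 7)/(c^2 - 3*c - 4)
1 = 1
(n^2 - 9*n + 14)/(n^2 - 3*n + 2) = (n - 7)/(n - 1)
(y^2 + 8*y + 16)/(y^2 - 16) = (y + 4)/(y - 4)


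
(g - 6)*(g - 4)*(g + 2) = g^3 - 8*g^2 + 4*g + 48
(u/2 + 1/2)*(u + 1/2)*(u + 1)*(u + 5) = u^4/2 + 15*u^3/4 + 29*u^2/4 + 21*u/4 + 5/4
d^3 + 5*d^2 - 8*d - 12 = (d - 2)*(d + 1)*(d + 6)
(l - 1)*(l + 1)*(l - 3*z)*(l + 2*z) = l^4 - l^3*z - 6*l^2*z^2 - l^2 + l*z + 6*z^2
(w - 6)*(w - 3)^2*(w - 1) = w^4 - 13*w^3 + 57*w^2 - 99*w + 54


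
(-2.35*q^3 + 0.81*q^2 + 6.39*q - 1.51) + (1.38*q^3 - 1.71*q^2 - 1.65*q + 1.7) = -0.97*q^3 - 0.9*q^2 + 4.74*q + 0.19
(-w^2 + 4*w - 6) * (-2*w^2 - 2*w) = 2*w^4 - 6*w^3 + 4*w^2 + 12*w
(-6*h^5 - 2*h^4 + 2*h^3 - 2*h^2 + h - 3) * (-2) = 12*h^5 + 4*h^4 - 4*h^3 + 4*h^2 - 2*h + 6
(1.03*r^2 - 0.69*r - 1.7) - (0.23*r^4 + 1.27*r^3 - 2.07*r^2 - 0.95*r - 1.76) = -0.23*r^4 - 1.27*r^3 + 3.1*r^2 + 0.26*r + 0.0600000000000001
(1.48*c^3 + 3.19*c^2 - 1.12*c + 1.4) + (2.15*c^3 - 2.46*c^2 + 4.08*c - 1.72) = 3.63*c^3 + 0.73*c^2 + 2.96*c - 0.32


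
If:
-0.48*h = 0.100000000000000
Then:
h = -0.21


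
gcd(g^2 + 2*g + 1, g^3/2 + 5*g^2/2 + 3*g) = 1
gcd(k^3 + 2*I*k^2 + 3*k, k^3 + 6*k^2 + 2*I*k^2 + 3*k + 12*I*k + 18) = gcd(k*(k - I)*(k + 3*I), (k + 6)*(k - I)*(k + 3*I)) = k^2 + 2*I*k + 3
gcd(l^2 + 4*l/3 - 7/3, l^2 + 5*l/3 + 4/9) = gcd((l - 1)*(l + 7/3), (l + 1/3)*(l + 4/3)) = 1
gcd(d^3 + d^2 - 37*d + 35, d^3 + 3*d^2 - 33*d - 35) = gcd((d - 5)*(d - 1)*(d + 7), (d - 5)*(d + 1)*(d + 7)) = d^2 + 2*d - 35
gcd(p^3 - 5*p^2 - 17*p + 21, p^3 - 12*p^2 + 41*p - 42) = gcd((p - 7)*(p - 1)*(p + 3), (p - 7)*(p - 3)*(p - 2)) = p - 7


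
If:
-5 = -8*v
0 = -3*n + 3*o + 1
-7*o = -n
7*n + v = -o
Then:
No Solution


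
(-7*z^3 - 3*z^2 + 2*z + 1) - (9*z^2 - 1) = -7*z^3 - 12*z^2 + 2*z + 2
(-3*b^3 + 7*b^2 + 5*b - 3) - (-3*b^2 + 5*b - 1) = -3*b^3 + 10*b^2 - 2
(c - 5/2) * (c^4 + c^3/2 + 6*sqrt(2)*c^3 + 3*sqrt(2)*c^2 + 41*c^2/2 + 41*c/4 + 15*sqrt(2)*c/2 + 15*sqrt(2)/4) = c^5 - 2*c^4 + 6*sqrt(2)*c^4 - 12*sqrt(2)*c^3 + 77*c^3/4 - 41*c^2 - 205*c/8 - 15*sqrt(2)*c - 75*sqrt(2)/8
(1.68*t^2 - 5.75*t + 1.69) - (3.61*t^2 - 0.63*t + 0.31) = -1.93*t^2 - 5.12*t + 1.38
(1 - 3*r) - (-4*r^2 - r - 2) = 4*r^2 - 2*r + 3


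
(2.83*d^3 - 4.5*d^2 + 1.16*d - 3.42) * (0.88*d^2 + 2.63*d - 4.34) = 2.4904*d^5 + 3.4829*d^4 - 23.0964*d^3 + 19.5712*d^2 - 14.029*d + 14.8428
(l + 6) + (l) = 2*l + 6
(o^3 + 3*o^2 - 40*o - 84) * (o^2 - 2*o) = o^5 + o^4 - 46*o^3 - 4*o^2 + 168*o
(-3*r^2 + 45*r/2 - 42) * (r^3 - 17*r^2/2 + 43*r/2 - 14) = -3*r^5 + 48*r^4 - 1191*r^3/4 + 3531*r^2/4 - 1218*r + 588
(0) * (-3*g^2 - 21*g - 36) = 0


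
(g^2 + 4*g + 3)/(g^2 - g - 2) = (g + 3)/(g - 2)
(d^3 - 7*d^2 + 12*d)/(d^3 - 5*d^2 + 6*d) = (d - 4)/(d - 2)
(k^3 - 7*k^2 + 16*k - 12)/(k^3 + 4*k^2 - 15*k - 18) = (k^2 - 4*k + 4)/(k^2 + 7*k + 6)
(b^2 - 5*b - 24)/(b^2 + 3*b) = (b - 8)/b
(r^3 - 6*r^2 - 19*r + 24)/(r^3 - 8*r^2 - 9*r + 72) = (r - 1)/(r - 3)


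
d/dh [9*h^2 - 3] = 18*h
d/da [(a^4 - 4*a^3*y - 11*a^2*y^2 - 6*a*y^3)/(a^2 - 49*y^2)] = 2*(a^5 - 2*a^4*y - 98*a^3*y^2 + 297*a^2*y^3 + 539*a*y^4 + 147*y^5)/(a^4 - 98*a^2*y^2 + 2401*y^4)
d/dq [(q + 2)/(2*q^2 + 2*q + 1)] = (2*q^2 + 2*q - 2*(q + 2)*(2*q + 1) + 1)/(2*q^2 + 2*q + 1)^2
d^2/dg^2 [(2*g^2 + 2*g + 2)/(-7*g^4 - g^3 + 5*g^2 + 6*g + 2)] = 4*(-147*g^8 - 315*g^7 - 582*g^6 - 255*g^5 + 12*g^4 - 31*g^3 - 123*g^2 - 66*g - 18)/(343*g^12 + 147*g^11 - 714*g^10 - 1091*g^9 - 36*g^8 + 1233*g^7 + 1225*g^6 + 222*g^5 - 534*g^4 - 564*g^3 - 276*g^2 - 72*g - 8)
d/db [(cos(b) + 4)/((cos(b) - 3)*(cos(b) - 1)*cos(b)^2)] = (3*cos(b)^3 + 8*cos(b)^2 - 45*cos(b) + 24)*sin(b)/((cos(b) - 3)^2*(cos(b) - 1)^2*cos(b)^3)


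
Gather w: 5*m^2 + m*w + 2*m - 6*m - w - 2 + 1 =5*m^2 - 4*m + w*(m - 1) - 1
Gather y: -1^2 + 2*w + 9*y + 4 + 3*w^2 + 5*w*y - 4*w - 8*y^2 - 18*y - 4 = 3*w^2 - 2*w - 8*y^2 + y*(5*w - 9) - 1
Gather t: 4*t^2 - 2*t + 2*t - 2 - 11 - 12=4*t^2 - 25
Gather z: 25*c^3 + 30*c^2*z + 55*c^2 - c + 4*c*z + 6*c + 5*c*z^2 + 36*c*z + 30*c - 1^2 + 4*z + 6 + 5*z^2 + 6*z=25*c^3 + 55*c^2 + 35*c + z^2*(5*c + 5) + z*(30*c^2 + 40*c + 10) + 5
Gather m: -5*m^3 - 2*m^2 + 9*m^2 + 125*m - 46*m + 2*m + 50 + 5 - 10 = -5*m^3 + 7*m^2 + 81*m + 45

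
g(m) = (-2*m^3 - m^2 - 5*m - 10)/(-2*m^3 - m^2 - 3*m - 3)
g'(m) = (-6*m^2 - 2*m - 5)/(-2*m^3 - m^2 - 3*m - 3) + (6*m^2 + 2*m + 3)*(-2*m^3 - m^2 - 5*m - 10)/(-2*m^3 - m^2 - 3*m - 3)^2 = (-8*m^3 - 44*m^2 - 14*m - 15)/(4*m^6 + 4*m^5 + 13*m^4 + 18*m^3 + 15*m^2 + 18*m + 9)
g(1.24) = 1.79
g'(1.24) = -0.79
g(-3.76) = 1.01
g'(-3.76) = -0.02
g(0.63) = 2.43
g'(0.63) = -1.29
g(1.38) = 1.68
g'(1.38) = -0.68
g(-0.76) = 14.06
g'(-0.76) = -149.13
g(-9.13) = 1.01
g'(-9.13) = 0.00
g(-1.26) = -0.40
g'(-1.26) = -5.02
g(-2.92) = 0.98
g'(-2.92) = -0.07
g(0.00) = 3.33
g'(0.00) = -1.67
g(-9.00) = 1.01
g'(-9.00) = 0.00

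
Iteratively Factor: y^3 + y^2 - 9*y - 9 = (y + 3)*(y^2 - 2*y - 3) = (y - 3)*(y + 3)*(y + 1)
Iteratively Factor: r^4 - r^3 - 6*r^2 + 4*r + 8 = (r - 2)*(r^3 + r^2 - 4*r - 4) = (r - 2)^2*(r^2 + 3*r + 2) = (r - 2)^2*(r + 1)*(r + 2)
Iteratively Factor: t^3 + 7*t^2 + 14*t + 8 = (t + 1)*(t^2 + 6*t + 8) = (t + 1)*(t + 2)*(t + 4)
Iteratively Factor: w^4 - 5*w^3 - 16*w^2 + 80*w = (w + 4)*(w^3 - 9*w^2 + 20*w) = w*(w + 4)*(w^2 - 9*w + 20) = w*(w - 4)*(w + 4)*(w - 5)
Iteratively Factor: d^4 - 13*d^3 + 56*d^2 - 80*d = (d)*(d^3 - 13*d^2 + 56*d - 80) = d*(d - 4)*(d^2 - 9*d + 20) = d*(d - 5)*(d - 4)*(d - 4)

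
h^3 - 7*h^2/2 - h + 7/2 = (h - 7/2)*(h - 1)*(h + 1)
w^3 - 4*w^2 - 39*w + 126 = (w - 7)*(w - 3)*(w + 6)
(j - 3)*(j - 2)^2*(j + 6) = j^4 - j^3 - 26*j^2 + 84*j - 72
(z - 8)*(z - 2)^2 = z^3 - 12*z^2 + 36*z - 32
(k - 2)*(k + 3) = k^2 + k - 6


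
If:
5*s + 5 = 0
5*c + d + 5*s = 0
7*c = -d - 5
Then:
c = -5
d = 30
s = -1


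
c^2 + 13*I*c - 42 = (c + 6*I)*(c + 7*I)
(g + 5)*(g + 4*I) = g^2 + 5*g + 4*I*g + 20*I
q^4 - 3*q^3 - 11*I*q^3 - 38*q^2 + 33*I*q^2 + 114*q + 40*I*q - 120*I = (q - 3)*(q - 5*I)*(q - 4*I)*(q - 2*I)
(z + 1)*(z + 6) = z^2 + 7*z + 6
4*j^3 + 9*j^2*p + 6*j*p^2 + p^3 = (j + p)^2*(4*j + p)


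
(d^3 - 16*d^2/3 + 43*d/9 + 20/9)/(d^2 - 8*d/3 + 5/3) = (3*d^2 - 11*d - 4)/(3*(d - 1))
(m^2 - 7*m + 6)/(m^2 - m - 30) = (m - 1)/(m + 5)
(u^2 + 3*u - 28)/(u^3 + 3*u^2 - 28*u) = 1/u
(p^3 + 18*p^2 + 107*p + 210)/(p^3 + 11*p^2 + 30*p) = (p + 7)/p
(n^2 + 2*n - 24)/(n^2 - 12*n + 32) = (n + 6)/(n - 8)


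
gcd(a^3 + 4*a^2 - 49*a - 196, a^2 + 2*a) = 1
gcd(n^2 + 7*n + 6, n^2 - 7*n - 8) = n + 1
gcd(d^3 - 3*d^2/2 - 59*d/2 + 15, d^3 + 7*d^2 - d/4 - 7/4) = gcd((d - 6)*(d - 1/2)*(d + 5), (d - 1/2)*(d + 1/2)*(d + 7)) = d - 1/2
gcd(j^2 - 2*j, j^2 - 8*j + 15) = 1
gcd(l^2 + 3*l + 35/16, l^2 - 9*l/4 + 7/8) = 1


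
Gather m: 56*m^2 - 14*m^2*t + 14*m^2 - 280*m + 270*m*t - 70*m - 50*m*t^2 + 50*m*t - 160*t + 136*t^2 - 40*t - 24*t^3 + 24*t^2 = m^2*(70 - 14*t) + m*(-50*t^2 + 320*t - 350) - 24*t^3 + 160*t^2 - 200*t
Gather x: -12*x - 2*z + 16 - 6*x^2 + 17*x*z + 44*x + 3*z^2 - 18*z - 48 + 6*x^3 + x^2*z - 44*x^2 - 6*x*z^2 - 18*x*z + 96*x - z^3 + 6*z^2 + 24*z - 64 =6*x^3 + x^2*(z - 50) + x*(-6*z^2 - z + 128) - z^3 + 9*z^2 + 4*z - 96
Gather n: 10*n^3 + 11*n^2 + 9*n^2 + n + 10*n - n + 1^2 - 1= 10*n^3 + 20*n^2 + 10*n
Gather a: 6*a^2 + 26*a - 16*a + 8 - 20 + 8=6*a^2 + 10*a - 4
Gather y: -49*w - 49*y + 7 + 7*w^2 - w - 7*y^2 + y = 7*w^2 - 50*w - 7*y^2 - 48*y + 7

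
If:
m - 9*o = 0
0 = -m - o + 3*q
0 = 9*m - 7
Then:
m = 7/9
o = 7/81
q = 70/243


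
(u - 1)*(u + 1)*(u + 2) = u^3 + 2*u^2 - u - 2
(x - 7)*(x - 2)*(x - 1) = x^3 - 10*x^2 + 23*x - 14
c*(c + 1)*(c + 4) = c^3 + 5*c^2 + 4*c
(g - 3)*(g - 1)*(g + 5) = g^3 + g^2 - 17*g + 15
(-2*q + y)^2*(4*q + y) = 16*q^3 - 12*q^2*y + y^3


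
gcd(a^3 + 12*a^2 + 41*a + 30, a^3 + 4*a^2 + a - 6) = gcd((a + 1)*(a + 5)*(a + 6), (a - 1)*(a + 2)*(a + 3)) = 1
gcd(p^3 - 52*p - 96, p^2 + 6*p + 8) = p + 2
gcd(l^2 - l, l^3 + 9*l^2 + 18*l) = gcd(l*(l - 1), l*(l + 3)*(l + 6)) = l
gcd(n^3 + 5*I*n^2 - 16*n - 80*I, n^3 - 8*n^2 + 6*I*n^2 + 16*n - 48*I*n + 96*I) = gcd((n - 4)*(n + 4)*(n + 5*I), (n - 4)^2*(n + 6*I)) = n - 4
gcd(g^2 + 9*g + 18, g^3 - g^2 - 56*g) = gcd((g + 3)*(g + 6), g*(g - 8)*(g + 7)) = 1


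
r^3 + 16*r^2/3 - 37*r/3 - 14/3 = (r - 2)*(r + 1/3)*(r + 7)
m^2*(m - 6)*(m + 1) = m^4 - 5*m^3 - 6*m^2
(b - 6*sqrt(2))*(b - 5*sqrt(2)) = b^2 - 11*sqrt(2)*b + 60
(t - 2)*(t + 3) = t^2 + t - 6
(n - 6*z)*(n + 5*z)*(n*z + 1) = n^3*z - n^2*z^2 + n^2 - 30*n*z^3 - n*z - 30*z^2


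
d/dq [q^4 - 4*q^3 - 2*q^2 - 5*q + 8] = 4*q^3 - 12*q^2 - 4*q - 5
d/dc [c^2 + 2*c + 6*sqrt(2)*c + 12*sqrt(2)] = 2*c + 2 + 6*sqrt(2)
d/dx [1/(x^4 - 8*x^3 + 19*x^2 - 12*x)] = 2*(-2*x^3 + 12*x^2 - 19*x + 6)/(x^2*(x^3 - 8*x^2 + 19*x - 12)^2)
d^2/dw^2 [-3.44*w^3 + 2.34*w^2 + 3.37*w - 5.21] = 4.68 - 20.64*w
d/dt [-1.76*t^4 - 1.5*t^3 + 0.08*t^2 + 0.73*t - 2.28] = -7.04*t^3 - 4.5*t^2 + 0.16*t + 0.73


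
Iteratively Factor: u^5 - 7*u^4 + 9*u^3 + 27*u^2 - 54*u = (u + 2)*(u^4 - 9*u^3 + 27*u^2 - 27*u) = (u - 3)*(u + 2)*(u^3 - 6*u^2 + 9*u) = u*(u - 3)*(u + 2)*(u^2 - 6*u + 9) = u*(u - 3)^2*(u + 2)*(u - 3)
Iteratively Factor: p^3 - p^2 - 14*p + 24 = (p - 3)*(p^2 + 2*p - 8) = (p - 3)*(p - 2)*(p + 4)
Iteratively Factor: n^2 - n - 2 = (n + 1)*(n - 2)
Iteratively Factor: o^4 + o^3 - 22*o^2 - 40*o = (o + 2)*(o^3 - o^2 - 20*o) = (o - 5)*(o + 2)*(o^2 + 4*o) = o*(o - 5)*(o + 2)*(o + 4)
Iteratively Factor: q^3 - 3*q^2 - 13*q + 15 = (q - 5)*(q^2 + 2*q - 3) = (q - 5)*(q + 3)*(q - 1)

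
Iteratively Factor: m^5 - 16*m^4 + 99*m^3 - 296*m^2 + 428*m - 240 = (m - 2)*(m^4 - 14*m^3 + 71*m^2 - 154*m + 120) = (m - 3)*(m - 2)*(m^3 - 11*m^2 + 38*m - 40) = (m - 3)*(m - 2)^2*(m^2 - 9*m + 20) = (m - 4)*(m - 3)*(m - 2)^2*(m - 5)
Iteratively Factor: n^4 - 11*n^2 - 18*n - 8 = (n + 1)*(n^3 - n^2 - 10*n - 8) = (n + 1)^2*(n^2 - 2*n - 8) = (n + 1)^2*(n + 2)*(n - 4)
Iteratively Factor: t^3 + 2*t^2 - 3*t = (t)*(t^2 + 2*t - 3) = t*(t + 3)*(t - 1)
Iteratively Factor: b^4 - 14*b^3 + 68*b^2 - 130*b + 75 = (b - 5)*(b^3 - 9*b^2 + 23*b - 15) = (b - 5)^2*(b^2 - 4*b + 3) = (b - 5)^2*(b - 3)*(b - 1)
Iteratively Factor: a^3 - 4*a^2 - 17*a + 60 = (a - 3)*(a^2 - a - 20) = (a - 5)*(a - 3)*(a + 4)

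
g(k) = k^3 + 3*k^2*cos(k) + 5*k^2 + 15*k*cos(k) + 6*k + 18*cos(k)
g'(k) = -3*k^2*sin(k) + 3*k^2 - 15*k*sin(k) + 6*k*cos(k) + 10*k - 18*sin(k) + 15*cos(k) + 6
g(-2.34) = 0.99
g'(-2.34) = -2.12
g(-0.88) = 2.45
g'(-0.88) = 11.21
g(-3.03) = -0.19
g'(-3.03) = 6.41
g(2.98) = 0.57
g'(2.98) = 15.62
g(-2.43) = 1.15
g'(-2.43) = -1.38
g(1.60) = 25.05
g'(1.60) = -20.70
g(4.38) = 160.14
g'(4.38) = 227.41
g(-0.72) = 4.48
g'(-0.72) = 14.16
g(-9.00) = -492.80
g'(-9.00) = 246.46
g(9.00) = 827.19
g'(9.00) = 112.93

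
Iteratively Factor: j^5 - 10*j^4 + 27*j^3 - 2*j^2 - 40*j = (j)*(j^4 - 10*j^3 + 27*j^2 - 2*j - 40) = j*(j - 5)*(j^3 - 5*j^2 + 2*j + 8) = j*(j - 5)*(j - 2)*(j^2 - 3*j - 4) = j*(j - 5)*(j - 4)*(j - 2)*(j + 1)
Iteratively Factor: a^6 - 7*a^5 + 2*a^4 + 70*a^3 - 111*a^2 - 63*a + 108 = (a - 3)*(a^5 - 4*a^4 - 10*a^3 + 40*a^2 + 9*a - 36) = (a - 4)*(a - 3)*(a^4 - 10*a^2 + 9) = (a - 4)*(a - 3)*(a - 1)*(a^3 + a^2 - 9*a - 9) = (a - 4)*(a - 3)^2*(a - 1)*(a^2 + 4*a + 3) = (a - 4)*(a - 3)^2*(a - 1)*(a + 3)*(a + 1)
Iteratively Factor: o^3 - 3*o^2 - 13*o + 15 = (o - 5)*(o^2 + 2*o - 3) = (o - 5)*(o - 1)*(o + 3)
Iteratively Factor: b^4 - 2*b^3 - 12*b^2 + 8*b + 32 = (b + 2)*(b^3 - 4*b^2 - 4*b + 16) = (b - 2)*(b + 2)*(b^2 - 2*b - 8) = (b - 4)*(b - 2)*(b + 2)*(b + 2)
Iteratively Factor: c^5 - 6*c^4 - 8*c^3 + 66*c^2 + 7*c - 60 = (c + 1)*(c^4 - 7*c^3 - c^2 + 67*c - 60) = (c - 4)*(c + 1)*(c^3 - 3*c^2 - 13*c + 15) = (c - 4)*(c + 1)*(c + 3)*(c^2 - 6*c + 5) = (c - 4)*(c - 1)*(c + 1)*(c + 3)*(c - 5)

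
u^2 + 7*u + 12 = (u + 3)*(u + 4)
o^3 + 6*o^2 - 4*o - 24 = (o - 2)*(o + 2)*(o + 6)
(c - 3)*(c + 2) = c^2 - c - 6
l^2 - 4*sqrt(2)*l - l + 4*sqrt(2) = (l - 1)*(l - 4*sqrt(2))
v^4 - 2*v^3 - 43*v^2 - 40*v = v*(v - 8)*(v + 1)*(v + 5)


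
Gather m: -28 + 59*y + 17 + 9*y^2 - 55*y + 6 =9*y^2 + 4*y - 5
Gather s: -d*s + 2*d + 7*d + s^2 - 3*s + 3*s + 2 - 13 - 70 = -d*s + 9*d + s^2 - 81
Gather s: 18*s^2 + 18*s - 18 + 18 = 18*s^2 + 18*s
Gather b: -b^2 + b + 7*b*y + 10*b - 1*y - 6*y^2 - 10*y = -b^2 + b*(7*y + 11) - 6*y^2 - 11*y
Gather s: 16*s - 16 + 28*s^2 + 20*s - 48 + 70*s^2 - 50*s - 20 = 98*s^2 - 14*s - 84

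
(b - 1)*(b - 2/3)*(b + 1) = b^3 - 2*b^2/3 - b + 2/3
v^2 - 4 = (v - 2)*(v + 2)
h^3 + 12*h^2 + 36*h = h*(h + 6)^2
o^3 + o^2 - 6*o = o*(o - 2)*(o + 3)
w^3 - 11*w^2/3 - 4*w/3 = w*(w - 4)*(w + 1/3)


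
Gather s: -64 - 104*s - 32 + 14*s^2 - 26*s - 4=14*s^2 - 130*s - 100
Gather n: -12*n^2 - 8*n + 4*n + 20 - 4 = -12*n^2 - 4*n + 16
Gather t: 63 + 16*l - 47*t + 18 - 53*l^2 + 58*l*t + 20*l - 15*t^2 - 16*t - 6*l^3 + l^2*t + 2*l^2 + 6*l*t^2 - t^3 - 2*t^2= -6*l^3 - 51*l^2 + 36*l - t^3 + t^2*(6*l - 17) + t*(l^2 + 58*l - 63) + 81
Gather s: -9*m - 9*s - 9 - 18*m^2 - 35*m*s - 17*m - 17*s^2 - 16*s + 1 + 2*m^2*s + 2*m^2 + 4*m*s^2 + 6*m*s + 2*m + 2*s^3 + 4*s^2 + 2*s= -16*m^2 - 24*m + 2*s^3 + s^2*(4*m - 13) + s*(2*m^2 - 29*m - 23) - 8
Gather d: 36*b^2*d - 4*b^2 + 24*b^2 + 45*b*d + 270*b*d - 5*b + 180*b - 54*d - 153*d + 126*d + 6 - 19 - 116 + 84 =20*b^2 + 175*b + d*(36*b^2 + 315*b - 81) - 45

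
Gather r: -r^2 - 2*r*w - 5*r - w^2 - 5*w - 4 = -r^2 + r*(-2*w - 5) - w^2 - 5*w - 4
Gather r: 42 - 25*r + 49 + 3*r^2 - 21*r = 3*r^2 - 46*r + 91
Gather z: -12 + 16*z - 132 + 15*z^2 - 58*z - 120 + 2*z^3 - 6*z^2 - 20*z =2*z^3 + 9*z^2 - 62*z - 264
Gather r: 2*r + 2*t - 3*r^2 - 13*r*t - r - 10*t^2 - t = -3*r^2 + r*(1 - 13*t) - 10*t^2 + t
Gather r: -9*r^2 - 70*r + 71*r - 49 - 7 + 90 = -9*r^2 + r + 34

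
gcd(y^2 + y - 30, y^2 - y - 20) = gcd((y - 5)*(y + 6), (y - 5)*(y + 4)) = y - 5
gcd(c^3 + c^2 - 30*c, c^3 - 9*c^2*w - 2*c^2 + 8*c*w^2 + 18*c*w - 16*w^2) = 1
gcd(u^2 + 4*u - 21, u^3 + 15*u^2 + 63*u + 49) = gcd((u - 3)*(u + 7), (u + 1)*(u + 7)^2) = u + 7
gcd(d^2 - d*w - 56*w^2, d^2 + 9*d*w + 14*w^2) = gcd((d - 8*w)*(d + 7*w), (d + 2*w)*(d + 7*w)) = d + 7*w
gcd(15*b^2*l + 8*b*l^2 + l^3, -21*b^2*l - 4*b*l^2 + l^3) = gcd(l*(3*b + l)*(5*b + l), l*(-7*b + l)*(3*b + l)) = 3*b*l + l^2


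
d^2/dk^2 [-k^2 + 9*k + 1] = -2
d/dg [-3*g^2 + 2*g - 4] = 2 - 6*g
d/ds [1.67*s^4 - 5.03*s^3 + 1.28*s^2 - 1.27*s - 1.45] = 6.68*s^3 - 15.09*s^2 + 2.56*s - 1.27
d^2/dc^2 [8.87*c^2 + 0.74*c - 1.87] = 17.7400000000000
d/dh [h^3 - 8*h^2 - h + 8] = 3*h^2 - 16*h - 1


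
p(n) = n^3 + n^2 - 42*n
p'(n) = 3*n^2 + 2*n - 42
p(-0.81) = 34.14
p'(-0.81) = -41.65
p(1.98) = -71.48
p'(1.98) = -26.28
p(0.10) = -4.19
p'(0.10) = -41.77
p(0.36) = -14.94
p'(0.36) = -40.89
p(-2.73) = 101.77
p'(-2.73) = -25.10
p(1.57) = -59.61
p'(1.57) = -31.47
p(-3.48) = 116.13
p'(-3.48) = -12.63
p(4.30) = -82.60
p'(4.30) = 22.07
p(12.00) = 1368.00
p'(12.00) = 414.00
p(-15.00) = -2520.00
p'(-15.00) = 603.00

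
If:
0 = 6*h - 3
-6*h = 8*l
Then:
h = 1/2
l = -3/8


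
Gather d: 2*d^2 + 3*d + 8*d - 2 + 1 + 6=2*d^2 + 11*d + 5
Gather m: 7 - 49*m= 7 - 49*m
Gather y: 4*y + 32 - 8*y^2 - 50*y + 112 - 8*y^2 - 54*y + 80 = -16*y^2 - 100*y + 224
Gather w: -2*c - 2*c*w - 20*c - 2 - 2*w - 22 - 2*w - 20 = -22*c + w*(-2*c - 4) - 44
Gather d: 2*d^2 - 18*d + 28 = 2*d^2 - 18*d + 28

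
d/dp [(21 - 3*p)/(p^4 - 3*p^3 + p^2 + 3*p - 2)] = 3*(3*p^3 - 31*p^2 + 33*p + 19)/(p^7 - 5*p^6 + 6*p^5 + 6*p^4 - 15*p^3 + 3*p^2 + 8*p - 4)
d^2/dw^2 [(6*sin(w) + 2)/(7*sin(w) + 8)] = 34*(7*sin(w)^2 - 8*sin(w) - 14)/(7*sin(w) + 8)^3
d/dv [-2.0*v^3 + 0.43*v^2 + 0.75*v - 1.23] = -6.0*v^2 + 0.86*v + 0.75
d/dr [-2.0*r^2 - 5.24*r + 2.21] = -4.0*r - 5.24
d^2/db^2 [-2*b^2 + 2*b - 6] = -4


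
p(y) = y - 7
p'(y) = 1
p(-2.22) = -9.22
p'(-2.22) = 1.00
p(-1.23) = -8.23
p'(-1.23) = 1.00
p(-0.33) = -7.33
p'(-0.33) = 1.00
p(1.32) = -5.68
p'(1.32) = 1.00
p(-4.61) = -11.61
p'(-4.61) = 1.00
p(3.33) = -3.67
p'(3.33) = 1.00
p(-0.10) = -7.10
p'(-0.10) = 1.00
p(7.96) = 0.96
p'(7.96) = 1.00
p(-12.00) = -19.00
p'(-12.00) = 1.00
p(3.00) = -4.00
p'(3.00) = 1.00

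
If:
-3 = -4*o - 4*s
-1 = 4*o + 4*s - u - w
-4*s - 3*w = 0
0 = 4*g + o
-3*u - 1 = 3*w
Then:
No Solution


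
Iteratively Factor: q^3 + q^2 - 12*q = (q + 4)*(q^2 - 3*q) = q*(q + 4)*(q - 3)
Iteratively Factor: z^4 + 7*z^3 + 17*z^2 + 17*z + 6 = (z + 2)*(z^3 + 5*z^2 + 7*z + 3) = (z + 1)*(z + 2)*(z^2 + 4*z + 3) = (z + 1)^2*(z + 2)*(z + 3)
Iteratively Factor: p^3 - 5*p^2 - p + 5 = (p - 1)*(p^2 - 4*p - 5) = (p - 5)*(p - 1)*(p + 1)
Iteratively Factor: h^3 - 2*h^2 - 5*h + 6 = (h - 3)*(h^2 + h - 2) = (h - 3)*(h + 2)*(h - 1)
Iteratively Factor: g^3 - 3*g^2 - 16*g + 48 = (g - 4)*(g^2 + g - 12) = (g - 4)*(g - 3)*(g + 4)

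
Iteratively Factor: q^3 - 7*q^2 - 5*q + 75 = (q - 5)*(q^2 - 2*q - 15) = (q - 5)*(q + 3)*(q - 5)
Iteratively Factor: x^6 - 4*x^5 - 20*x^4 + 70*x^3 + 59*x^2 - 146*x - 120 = (x + 4)*(x^5 - 8*x^4 + 12*x^3 + 22*x^2 - 29*x - 30) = (x + 1)*(x + 4)*(x^4 - 9*x^3 + 21*x^2 + x - 30) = (x - 5)*(x + 1)*(x + 4)*(x^3 - 4*x^2 + x + 6) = (x - 5)*(x - 2)*(x + 1)*(x + 4)*(x^2 - 2*x - 3) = (x - 5)*(x - 2)*(x + 1)^2*(x + 4)*(x - 3)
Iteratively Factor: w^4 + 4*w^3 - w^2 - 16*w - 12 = (w + 1)*(w^3 + 3*w^2 - 4*w - 12) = (w + 1)*(w + 3)*(w^2 - 4) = (w + 1)*(w + 2)*(w + 3)*(w - 2)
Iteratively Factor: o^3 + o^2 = (o)*(o^2 + o) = o^2*(o + 1)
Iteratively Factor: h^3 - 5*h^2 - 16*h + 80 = (h + 4)*(h^2 - 9*h + 20) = (h - 5)*(h + 4)*(h - 4)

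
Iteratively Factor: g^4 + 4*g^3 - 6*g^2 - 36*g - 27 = (g + 1)*(g^3 + 3*g^2 - 9*g - 27) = (g + 1)*(g + 3)*(g^2 - 9) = (g + 1)*(g + 3)^2*(g - 3)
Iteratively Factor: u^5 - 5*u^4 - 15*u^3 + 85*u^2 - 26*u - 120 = (u - 5)*(u^4 - 15*u^2 + 10*u + 24) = (u - 5)*(u - 3)*(u^3 + 3*u^2 - 6*u - 8) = (u - 5)*(u - 3)*(u - 2)*(u^2 + 5*u + 4) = (u - 5)*(u - 3)*(u - 2)*(u + 4)*(u + 1)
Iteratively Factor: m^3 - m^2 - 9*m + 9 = (m - 3)*(m^2 + 2*m - 3) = (m - 3)*(m - 1)*(m + 3)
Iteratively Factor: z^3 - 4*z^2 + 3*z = (z - 3)*(z^2 - z) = (z - 3)*(z - 1)*(z)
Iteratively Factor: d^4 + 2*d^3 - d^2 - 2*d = (d + 2)*(d^3 - d) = (d - 1)*(d + 2)*(d^2 + d) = d*(d - 1)*(d + 2)*(d + 1)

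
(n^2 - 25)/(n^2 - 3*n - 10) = (n + 5)/(n + 2)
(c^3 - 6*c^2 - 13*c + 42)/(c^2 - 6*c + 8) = (c^2 - 4*c - 21)/(c - 4)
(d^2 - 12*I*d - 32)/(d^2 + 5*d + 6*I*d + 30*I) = (d^2 - 12*I*d - 32)/(d^2 + d*(5 + 6*I) + 30*I)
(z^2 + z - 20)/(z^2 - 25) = (z - 4)/(z - 5)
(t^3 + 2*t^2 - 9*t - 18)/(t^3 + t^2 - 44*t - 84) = (t^2 - 9)/(t^2 - t - 42)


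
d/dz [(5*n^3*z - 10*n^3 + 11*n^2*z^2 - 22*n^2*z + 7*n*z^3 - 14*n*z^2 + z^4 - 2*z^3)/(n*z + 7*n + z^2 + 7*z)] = (45*n^2 + 6*n*z^2 + 84*n*z - 84*n + 2*z^3 + 19*z^2 - 28*z)/(z^2 + 14*z + 49)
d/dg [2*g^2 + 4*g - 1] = 4*g + 4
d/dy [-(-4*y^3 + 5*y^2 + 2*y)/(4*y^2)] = 1 + 1/(2*y^2)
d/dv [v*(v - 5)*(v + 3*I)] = 3*v^2 + v*(-10 + 6*I) - 15*I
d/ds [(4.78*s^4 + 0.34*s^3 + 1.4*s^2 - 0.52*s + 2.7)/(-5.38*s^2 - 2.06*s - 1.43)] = (-51.4328*s^5 - 31.3696*s^4 - 28.7424*s^3 - 7.1402*s^2 + 25.048*s + 6.3056)/(28.9444*s^4 + 22.1656*s^3 + 19.6304*s^2 + 5.8916*s + 2.0449)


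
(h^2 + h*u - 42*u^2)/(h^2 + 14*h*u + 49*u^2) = (h - 6*u)/(h + 7*u)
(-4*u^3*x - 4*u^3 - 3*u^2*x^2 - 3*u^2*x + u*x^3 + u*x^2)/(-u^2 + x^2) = u*(-4*u*x - 4*u + x^2 + x)/(-u + x)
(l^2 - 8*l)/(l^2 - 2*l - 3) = l*(8 - l)/(-l^2 + 2*l + 3)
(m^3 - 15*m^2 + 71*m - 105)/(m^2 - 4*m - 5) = (m^2 - 10*m + 21)/(m + 1)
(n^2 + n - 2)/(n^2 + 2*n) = (n - 1)/n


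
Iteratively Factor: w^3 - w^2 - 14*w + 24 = (w - 3)*(w^2 + 2*w - 8) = (w - 3)*(w + 4)*(w - 2)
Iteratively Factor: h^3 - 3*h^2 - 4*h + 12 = (h - 3)*(h^2 - 4) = (h - 3)*(h + 2)*(h - 2)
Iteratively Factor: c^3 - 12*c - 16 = (c + 2)*(c^2 - 2*c - 8) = (c - 4)*(c + 2)*(c + 2)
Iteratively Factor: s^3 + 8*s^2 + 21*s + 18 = (s + 3)*(s^2 + 5*s + 6) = (s + 3)^2*(s + 2)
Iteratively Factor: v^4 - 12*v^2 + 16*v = (v)*(v^3 - 12*v + 16) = v*(v - 2)*(v^2 + 2*v - 8) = v*(v - 2)^2*(v + 4)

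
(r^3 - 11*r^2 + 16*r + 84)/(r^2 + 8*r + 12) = (r^2 - 13*r + 42)/(r + 6)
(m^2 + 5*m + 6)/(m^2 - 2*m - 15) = (m + 2)/(m - 5)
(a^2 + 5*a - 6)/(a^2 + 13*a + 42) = (a - 1)/(a + 7)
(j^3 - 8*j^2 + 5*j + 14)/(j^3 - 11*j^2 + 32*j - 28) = (j + 1)/(j - 2)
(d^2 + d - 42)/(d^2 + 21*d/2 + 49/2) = 2*(d - 6)/(2*d + 7)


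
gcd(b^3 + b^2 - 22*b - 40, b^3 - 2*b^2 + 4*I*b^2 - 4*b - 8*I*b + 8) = 1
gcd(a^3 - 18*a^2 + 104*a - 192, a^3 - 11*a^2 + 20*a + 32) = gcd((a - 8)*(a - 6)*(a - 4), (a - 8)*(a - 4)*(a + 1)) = a^2 - 12*a + 32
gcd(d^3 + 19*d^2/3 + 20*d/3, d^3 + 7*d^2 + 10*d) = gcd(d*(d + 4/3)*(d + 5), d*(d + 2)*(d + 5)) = d^2 + 5*d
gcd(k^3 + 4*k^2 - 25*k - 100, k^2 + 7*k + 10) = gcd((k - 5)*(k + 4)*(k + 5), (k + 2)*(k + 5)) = k + 5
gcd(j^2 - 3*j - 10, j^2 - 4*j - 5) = j - 5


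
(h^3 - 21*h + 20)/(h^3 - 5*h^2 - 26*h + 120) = (h - 1)/(h - 6)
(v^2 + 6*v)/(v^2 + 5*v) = (v + 6)/(v + 5)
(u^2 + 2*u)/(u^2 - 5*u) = (u + 2)/(u - 5)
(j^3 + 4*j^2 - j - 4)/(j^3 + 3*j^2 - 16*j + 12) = (j^2 + 5*j + 4)/(j^2 + 4*j - 12)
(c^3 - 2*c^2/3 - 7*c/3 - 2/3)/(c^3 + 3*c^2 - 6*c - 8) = (c + 1/3)/(c + 4)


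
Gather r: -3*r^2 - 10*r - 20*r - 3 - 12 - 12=-3*r^2 - 30*r - 27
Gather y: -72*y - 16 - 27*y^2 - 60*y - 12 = -27*y^2 - 132*y - 28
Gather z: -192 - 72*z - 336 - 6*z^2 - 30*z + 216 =-6*z^2 - 102*z - 312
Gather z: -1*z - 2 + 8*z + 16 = 7*z + 14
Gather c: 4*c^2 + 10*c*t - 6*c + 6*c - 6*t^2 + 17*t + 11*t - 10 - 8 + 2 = 4*c^2 + 10*c*t - 6*t^2 + 28*t - 16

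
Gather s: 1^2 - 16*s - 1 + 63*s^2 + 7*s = 63*s^2 - 9*s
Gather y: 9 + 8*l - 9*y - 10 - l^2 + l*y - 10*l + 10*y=-l^2 - 2*l + y*(l + 1) - 1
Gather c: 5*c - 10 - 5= 5*c - 15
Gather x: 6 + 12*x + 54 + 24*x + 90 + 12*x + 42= 48*x + 192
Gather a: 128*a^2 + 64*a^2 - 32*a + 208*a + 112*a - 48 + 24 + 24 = 192*a^2 + 288*a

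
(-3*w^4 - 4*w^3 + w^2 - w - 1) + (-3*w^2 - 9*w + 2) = -3*w^4 - 4*w^3 - 2*w^2 - 10*w + 1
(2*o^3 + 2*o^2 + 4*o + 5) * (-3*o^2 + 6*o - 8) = -6*o^5 + 6*o^4 - 16*o^3 - 7*o^2 - 2*o - 40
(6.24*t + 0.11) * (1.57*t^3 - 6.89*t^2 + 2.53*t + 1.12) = 9.7968*t^4 - 42.8209*t^3 + 15.0293*t^2 + 7.2671*t + 0.1232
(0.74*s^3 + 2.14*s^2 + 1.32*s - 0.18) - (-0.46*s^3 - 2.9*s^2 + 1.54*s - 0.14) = 1.2*s^3 + 5.04*s^2 - 0.22*s - 0.04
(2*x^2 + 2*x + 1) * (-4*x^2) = -8*x^4 - 8*x^3 - 4*x^2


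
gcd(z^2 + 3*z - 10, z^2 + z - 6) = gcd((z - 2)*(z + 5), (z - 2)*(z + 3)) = z - 2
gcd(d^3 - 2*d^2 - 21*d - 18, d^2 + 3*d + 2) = d + 1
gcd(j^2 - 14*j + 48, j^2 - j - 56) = j - 8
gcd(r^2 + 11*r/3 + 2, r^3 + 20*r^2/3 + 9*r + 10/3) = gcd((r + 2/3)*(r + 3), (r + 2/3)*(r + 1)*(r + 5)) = r + 2/3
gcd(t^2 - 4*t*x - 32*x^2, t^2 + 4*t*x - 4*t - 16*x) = t + 4*x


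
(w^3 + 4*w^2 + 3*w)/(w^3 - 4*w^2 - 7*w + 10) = w*(w^2 + 4*w + 3)/(w^3 - 4*w^2 - 7*w + 10)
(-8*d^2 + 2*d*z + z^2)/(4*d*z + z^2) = (-2*d + z)/z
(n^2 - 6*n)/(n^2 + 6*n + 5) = n*(n - 6)/(n^2 + 6*n + 5)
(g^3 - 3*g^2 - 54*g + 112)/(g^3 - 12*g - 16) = (-g^3 + 3*g^2 + 54*g - 112)/(-g^3 + 12*g + 16)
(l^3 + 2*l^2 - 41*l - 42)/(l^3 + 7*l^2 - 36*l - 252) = (l + 1)/(l + 6)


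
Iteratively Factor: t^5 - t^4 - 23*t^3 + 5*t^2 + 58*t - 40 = (t - 1)*(t^4 - 23*t^2 - 18*t + 40) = (t - 5)*(t - 1)*(t^3 + 5*t^2 + 2*t - 8) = (t - 5)*(t - 1)*(t + 4)*(t^2 + t - 2) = (t - 5)*(t - 1)^2*(t + 4)*(t + 2)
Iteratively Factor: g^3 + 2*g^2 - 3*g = (g + 3)*(g^2 - g) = (g - 1)*(g + 3)*(g)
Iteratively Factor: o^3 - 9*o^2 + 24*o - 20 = (o - 2)*(o^2 - 7*o + 10) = (o - 5)*(o - 2)*(o - 2)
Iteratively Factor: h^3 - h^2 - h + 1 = (h + 1)*(h^2 - 2*h + 1) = (h - 1)*(h + 1)*(h - 1)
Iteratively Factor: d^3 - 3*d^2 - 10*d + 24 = (d + 3)*(d^2 - 6*d + 8) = (d - 4)*(d + 3)*(d - 2)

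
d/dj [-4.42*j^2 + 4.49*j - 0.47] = 4.49 - 8.84*j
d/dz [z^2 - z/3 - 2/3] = 2*z - 1/3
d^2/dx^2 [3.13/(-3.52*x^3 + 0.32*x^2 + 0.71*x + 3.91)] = ((66.1056*x - 2.0032)*(-3.52*x^3 + 0.32*x^2 + 0.71*x + 3.91) + 3.13*(-21.12*x^2 + 1.28*x + 1.42)*(-10.56*x^2 + 0.64*x + 0.71))/(-3.52*x^3 + 0.32*x^2 + 0.71*x + 3.91)^3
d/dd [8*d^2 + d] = 16*d + 1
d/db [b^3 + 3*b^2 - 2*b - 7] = 3*b^2 + 6*b - 2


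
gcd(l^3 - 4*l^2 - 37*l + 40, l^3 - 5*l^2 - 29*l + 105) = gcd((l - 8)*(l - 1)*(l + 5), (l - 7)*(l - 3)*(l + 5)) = l + 5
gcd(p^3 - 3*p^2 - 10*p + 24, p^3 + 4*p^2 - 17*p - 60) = p^2 - p - 12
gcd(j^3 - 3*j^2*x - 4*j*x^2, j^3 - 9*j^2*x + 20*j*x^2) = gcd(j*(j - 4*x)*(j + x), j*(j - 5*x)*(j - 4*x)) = -j^2 + 4*j*x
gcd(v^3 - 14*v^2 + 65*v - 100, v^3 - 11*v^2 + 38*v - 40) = v^2 - 9*v + 20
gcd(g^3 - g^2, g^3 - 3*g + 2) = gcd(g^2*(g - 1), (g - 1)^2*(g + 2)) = g - 1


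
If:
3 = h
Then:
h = 3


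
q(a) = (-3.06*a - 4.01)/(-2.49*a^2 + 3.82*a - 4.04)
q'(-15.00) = -0.00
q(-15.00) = -0.07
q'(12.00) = -0.01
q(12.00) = 0.13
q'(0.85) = 0.77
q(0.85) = 2.55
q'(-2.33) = 0.05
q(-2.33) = -0.12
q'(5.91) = -0.08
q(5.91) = 0.32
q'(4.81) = -0.13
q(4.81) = 0.43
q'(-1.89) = 0.09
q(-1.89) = -0.09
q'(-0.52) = 0.80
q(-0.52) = 0.36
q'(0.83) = 0.88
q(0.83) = 2.53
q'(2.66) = -0.60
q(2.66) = 1.06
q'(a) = (-3.06*a - 4.01)*(4.98*a - 3.82)/(-2.49*a^2 + 3.82*a - 4.04)^2 - 3.06/(-2.49*a^2 + 3.82*a - 4.04)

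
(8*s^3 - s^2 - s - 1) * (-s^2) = -8*s^5 + s^4 + s^3 + s^2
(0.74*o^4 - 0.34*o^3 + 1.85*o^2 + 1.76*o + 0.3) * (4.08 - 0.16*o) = -0.1184*o^5 + 3.0736*o^4 - 1.6832*o^3 + 7.2664*o^2 + 7.1328*o + 1.224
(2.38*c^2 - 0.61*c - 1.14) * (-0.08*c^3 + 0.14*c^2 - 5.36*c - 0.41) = -0.1904*c^5 + 0.382*c^4 - 12.751*c^3 + 2.1342*c^2 + 6.3605*c + 0.4674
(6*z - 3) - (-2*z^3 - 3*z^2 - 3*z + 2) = 2*z^3 + 3*z^2 + 9*z - 5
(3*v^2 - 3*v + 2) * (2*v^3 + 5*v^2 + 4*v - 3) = 6*v^5 + 9*v^4 + v^3 - 11*v^2 + 17*v - 6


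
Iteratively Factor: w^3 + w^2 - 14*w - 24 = (w + 2)*(w^2 - w - 12) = (w - 4)*(w + 2)*(w + 3)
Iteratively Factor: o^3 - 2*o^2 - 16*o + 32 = (o - 2)*(o^2 - 16) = (o - 2)*(o + 4)*(o - 4)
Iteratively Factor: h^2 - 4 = (h - 2)*(h + 2)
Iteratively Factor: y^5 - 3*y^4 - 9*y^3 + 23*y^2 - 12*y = (y)*(y^4 - 3*y^3 - 9*y^2 + 23*y - 12) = y*(y + 3)*(y^3 - 6*y^2 + 9*y - 4) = y*(y - 4)*(y + 3)*(y^2 - 2*y + 1) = y*(y - 4)*(y - 1)*(y + 3)*(y - 1)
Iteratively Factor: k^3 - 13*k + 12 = (k - 1)*(k^2 + k - 12) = (k - 1)*(k + 4)*(k - 3)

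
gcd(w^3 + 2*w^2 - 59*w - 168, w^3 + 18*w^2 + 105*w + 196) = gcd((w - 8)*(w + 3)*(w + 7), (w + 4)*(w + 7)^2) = w + 7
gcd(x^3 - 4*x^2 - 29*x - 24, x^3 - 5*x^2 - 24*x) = x^2 - 5*x - 24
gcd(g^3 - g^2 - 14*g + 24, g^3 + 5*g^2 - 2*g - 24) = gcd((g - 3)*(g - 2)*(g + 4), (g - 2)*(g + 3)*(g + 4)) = g^2 + 2*g - 8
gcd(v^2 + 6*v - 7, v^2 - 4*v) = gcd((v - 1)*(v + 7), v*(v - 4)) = 1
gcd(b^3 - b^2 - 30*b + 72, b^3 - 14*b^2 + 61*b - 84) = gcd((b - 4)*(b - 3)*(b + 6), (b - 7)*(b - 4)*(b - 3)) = b^2 - 7*b + 12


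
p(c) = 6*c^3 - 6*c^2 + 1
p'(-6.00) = 720.00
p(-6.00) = -1511.00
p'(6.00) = 576.00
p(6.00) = 1081.00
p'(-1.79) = 79.15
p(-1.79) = -52.64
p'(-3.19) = 221.45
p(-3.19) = -254.83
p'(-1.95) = 91.84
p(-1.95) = -66.30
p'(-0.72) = 17.97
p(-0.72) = -4.35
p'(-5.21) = 551.11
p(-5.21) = -1010.39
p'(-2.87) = 182.70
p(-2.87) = -190.26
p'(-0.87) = 24.06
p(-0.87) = -7.49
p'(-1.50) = 58.50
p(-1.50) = -32.75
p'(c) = 18*c^2 - 12*c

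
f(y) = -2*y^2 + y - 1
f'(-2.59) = 11.36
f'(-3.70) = 15.80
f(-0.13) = -1.16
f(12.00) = -277.00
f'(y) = 1 - 4*y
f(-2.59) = -17.01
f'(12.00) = -47.00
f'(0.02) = 0.92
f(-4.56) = -47.15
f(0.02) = -0.98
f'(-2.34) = 10.36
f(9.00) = -154.00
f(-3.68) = -31.76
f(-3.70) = -32.08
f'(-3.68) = 15.72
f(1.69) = -5.02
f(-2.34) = -14.29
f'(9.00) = -35.00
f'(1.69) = -5.76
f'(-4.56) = 19.24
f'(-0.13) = 1.52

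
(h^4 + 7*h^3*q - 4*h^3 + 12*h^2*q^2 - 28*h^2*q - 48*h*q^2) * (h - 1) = h^5 + 7*h^4*q - 5*h^4 + 12*h^3*q^2 - 35*h^3*q + 4*h^3 - 60*h^2*q^2 + 28*h^2*q + 48*h*q^2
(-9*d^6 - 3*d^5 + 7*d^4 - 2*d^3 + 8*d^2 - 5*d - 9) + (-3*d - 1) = -9*d^6 - 3*d^5 + 7*d^4 - 2*d^3 + 8*d^2 - 8*d - 10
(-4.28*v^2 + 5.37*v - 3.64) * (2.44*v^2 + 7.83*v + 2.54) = -10.4432*v^4 - 20.4096*v^3 + 22.2943*v^2 - 14.8614*v - 9.2456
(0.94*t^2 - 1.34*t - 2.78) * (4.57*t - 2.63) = 4.2958*t^3 - 8.596*t^2 - 9.1804*t + 7.3114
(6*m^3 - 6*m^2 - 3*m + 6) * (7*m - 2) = 42*m^4 - 54*m^3 - 9*m^2 + 48*m - 12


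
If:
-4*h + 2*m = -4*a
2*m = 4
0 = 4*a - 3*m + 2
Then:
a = 1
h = 2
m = 2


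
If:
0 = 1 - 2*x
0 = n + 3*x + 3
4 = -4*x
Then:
No Solution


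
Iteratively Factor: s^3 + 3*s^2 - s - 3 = (s - 1)*(s^2 + 4*s + 3) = (s - 1)*(s + 1)*(s + 3)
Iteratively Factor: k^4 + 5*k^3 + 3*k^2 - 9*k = (k - 1)*(k^3 + 6*k^2 + 9*k) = (k - 1)*(k + 3)*(k^2 + 3*k) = (k - 1)*(k + 3)^2*(k)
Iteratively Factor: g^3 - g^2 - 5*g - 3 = (g + 1)*(g^2 - 2*g - 3) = (g - 3)*(g + 1)*(g + 1)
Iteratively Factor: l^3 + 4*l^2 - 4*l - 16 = (l - 2)*(l^2 + 6*l + 8) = (l - 2)*(l + 2)*(l + 4)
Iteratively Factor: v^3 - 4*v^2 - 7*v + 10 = (v - 5)*(v^2 + v - 2) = (v - 5)*(v + 2)*(v - 1)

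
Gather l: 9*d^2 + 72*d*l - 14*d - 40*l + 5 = 9*d^2 - 14*d + l*(72*d - 40) + 5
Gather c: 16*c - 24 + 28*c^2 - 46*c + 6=28*c^2 - 30*c - 18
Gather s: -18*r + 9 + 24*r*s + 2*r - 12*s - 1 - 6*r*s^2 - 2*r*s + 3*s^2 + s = -16*r + s^2*(3 - 6*r) + s*(22*r - 11) + 8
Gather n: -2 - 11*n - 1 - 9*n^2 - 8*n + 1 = -9*n^2 - 19*n - 2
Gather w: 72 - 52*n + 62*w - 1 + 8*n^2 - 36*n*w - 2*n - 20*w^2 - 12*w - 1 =8*n^2 - 54*n - 20*w^2 + w*(50 - 36*n) + 70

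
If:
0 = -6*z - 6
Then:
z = -1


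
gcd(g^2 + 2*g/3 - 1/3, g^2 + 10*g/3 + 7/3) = g + 1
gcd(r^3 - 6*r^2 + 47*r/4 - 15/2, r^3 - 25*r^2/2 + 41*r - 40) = r^2 - 9*r/2 + 5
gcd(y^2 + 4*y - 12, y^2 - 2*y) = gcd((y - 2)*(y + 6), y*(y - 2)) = y - 2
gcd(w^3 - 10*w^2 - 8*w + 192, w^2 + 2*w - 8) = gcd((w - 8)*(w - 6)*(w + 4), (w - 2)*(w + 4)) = w + 4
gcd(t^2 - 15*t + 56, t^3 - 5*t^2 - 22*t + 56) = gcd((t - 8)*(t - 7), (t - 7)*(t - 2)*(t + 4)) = t - 7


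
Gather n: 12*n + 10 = 12*n + 10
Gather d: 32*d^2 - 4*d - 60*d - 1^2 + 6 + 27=32*d^2 - 64*d + 32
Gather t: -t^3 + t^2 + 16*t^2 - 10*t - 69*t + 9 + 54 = -t^3 + 17*t^2 - 79*t + 63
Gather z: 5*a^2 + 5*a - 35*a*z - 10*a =5*a^2 - 35*a*z - 5*a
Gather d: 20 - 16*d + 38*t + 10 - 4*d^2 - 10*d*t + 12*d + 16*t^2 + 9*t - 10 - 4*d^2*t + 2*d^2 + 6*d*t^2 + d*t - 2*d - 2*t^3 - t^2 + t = d^2*(-4*t - 2) + d*(6*t^2 - 9*t - 6) - 2*t^3 + 15*t^2 + 48*t + 20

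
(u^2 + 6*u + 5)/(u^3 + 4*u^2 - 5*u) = (u + 1)/(u*(u - 1))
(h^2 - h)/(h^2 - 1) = h/(h + 1)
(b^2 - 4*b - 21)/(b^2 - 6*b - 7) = (b + 3)/(b + 1)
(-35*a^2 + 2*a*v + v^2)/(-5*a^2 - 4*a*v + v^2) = (7*a + v)/(a + v)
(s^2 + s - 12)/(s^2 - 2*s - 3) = (s + 4)/(s + 1)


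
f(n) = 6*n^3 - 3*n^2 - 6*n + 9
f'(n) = 18*n^2 - 6*n - 6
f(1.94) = 29.88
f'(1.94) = 50.10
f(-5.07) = -819.64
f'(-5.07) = 487.11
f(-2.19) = -55.27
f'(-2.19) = 93.47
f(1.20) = 7.85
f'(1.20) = 12.72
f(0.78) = 5.34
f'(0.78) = 0.27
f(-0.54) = 10.42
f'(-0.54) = 2.49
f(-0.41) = 10.54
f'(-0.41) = -0.51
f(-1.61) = -14.16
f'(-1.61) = 50.32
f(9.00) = 4086.00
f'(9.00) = 1398.00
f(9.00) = 4086.00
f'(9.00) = 1398.00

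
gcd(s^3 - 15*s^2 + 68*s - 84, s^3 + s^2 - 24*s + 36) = s - 2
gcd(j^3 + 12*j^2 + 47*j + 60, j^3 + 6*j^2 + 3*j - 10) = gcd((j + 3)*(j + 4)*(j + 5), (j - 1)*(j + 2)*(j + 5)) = j + 5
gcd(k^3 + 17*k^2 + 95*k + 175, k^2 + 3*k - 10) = k + 5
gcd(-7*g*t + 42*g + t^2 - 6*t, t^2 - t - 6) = 1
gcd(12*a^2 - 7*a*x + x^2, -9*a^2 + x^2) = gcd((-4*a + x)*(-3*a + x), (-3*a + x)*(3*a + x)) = -3*a + x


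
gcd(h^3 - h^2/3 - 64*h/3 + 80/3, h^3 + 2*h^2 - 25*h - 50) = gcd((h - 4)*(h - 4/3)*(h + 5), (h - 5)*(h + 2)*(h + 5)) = h + 5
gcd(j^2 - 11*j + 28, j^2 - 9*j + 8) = 1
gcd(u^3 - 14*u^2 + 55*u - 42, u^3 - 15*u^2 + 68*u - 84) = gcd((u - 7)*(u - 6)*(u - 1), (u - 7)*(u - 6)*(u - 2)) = u^2 - 13*u + 42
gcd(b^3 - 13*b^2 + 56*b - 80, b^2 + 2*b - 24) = b - 4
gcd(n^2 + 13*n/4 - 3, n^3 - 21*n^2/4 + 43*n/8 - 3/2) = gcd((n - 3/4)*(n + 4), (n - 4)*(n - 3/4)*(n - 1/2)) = n - 3/4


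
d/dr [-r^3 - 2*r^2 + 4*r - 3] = -3*r^2 - 4*r + 4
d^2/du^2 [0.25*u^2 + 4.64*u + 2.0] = 0.500000000000000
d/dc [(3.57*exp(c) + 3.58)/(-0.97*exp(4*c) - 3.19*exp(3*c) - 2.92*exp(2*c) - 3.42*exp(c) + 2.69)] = (10.3887*exp(4*c) + 36.667*exp(3*c) + 44.685*exp(2*c) + 20.9072*exp(c) + 21.8469)*exp(c)/(0.9409*exp(8*c) + 6.1886*exp(7*c) + 15.8409*exp(6*c) + 25.2644*exp(5*c) + 25.1274*exp(4*c) + 2.8106*exp(3*c) - 4.0132*exp(2*c) - 18.3996*exp(c) + 7.2361)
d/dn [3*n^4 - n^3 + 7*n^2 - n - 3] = 12*n^3 - 3*n^2 + 14*n - 1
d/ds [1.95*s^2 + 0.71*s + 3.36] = 3.9*s + 0.71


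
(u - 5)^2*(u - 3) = u^3 - 13*u^2 + 55*u - 75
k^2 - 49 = (k - 7)*(k + 7)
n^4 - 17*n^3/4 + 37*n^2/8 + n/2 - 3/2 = (n - 2)^2*(n - 3/4)*(n + 1/2)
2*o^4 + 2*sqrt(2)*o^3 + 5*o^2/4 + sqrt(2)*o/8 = o*(o + sqrt(2)/2)*(sqrt(2)*o + 1/2)^2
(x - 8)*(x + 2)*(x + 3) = x^3 - 3*x^2 - 34*x - 48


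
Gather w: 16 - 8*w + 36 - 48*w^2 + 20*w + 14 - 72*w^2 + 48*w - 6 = -120*w^2 + 60*w + 60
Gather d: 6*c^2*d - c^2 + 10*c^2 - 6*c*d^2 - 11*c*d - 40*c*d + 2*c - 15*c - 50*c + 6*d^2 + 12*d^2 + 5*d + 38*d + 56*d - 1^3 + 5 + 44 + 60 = 9*c^2 - 63*c + d^2*(18 - 6*c) + d*(6*c^2 - 51*c + 99) + 108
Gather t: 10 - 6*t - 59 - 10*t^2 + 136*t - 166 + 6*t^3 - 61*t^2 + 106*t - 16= 6*t^3 - 71*t^2 + 236*t - 231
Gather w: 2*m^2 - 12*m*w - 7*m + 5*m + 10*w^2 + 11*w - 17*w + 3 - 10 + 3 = 2*m^2 - 2*m + 10*w^2 + w*(-12*m - 6) - 4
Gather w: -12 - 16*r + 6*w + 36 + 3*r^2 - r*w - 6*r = 3*r^2 - 22*r + w*(6 - r) + 24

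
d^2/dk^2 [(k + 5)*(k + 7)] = 2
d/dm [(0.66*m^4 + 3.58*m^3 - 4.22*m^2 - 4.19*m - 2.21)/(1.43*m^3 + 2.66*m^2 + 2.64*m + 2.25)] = (0.9438*m^6 + 3.5112*m^5 + 20.7846*m^4 + 36.8258*m^3 + 33.6505*m^2 - 7.2328*m - 3.5931)/(2.0449*m^6 + 7.6076*m^5 + 14.626*m^4 + 20.4798*m^3 + 18.9396*m^2 + 11.88*m + 5.0625)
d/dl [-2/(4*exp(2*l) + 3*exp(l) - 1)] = (16*exp(l) + 6)*exp(l)/(4*exp(2*l) + 3*exp(l) - 1)^2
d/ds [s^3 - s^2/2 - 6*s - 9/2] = 3*s^2 - s - 6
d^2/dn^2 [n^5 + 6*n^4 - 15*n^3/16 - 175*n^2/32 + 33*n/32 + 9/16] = 20*n^3 + 72*n^2 - 45*n/8 - 175/16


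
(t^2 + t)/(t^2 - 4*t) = (t + 1)/(t - 4)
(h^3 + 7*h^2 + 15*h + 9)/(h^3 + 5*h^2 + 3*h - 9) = (h + 1)/(h - 1)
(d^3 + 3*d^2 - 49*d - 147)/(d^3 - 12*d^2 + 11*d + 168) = (d + 7)/(d - 8)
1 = 1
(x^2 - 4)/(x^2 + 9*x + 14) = (x - 2)/(x + 7)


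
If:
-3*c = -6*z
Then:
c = 2*z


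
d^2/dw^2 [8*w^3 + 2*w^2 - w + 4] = 48*w + 4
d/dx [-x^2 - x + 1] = -2*x - 1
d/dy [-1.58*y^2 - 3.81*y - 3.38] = -3.16*y - 3.81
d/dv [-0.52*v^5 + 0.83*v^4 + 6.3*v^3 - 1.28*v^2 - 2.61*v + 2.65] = -2.6*v^4 + 3.32*v^3 + 18.9*v^2 - 2.56*v - 2.61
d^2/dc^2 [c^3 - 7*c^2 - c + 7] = 6*c - 14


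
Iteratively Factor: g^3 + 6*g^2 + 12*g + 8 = (g + 2)*(g^2 + 4*g + 4) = (g + 2)^2*(g + 2)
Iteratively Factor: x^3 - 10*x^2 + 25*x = (x - 5)*(x^2 - 5*x) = (x - 5)^2*(x)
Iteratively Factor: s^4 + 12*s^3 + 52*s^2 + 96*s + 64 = (s + 4)*(s^3 + 8*s^2 + 20*s + 16) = (s + 2)*(s + 4)*(s^2 + 6*s + 8) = (s + 2)*(s + 4)^2*(s + 2)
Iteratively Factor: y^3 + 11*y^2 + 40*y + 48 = (y + 4)*(y^2 + 7*y + 12) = (y + 3)*(y + 4)*(y + 4)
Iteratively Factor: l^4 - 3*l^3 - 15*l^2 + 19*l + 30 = (l - 5)*(l^3 + 2*l^2 - 5*l - 6) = (l - 5)*(l - 2)*(l^2 + 4*l + 3) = (l - 5)*(l - 2)*(l + 1)*(l + 3)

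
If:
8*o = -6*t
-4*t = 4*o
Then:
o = 0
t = 0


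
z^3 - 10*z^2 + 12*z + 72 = (z - 6)^2*(z + 2)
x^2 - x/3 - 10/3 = (x - 2)*(x + 5/3)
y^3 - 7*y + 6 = (y - 2)*(y - 1)*(y + 3)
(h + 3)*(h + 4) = h^2 + 7*h + 12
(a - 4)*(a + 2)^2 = a^3 - 12*a - 16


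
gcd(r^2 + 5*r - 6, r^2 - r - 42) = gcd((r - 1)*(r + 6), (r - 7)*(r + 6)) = r + 6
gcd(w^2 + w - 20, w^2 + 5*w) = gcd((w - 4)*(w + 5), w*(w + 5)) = w + 5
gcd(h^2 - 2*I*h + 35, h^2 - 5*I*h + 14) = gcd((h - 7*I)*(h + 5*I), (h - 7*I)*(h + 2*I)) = h - 7*I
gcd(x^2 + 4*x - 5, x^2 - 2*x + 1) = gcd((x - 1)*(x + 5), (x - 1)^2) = x - 1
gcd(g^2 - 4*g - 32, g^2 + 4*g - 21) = 1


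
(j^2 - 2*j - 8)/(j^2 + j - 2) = (j - 4)/(j - 1)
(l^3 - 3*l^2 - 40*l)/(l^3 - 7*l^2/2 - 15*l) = 2*(-l^2 + 3*l + 40)/(-2*l^2 + 7*l + 30)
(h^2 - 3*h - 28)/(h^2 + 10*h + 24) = (h - 7)/(h + 6)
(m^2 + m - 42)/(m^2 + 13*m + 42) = (m - 6)/(m + 6)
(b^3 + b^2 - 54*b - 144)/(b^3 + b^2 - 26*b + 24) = (b^2 - 5*b - 24)/(b^2 - 5*b + 4)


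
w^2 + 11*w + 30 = (w + 5)*(w + 6)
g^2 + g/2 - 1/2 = (g - 1/2)*(g + 1)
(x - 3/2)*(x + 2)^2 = x^3 + 5*x^2/2 - 2*x - 6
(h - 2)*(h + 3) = h^2 + h - 6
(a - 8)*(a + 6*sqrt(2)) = a^2 - 8*a + 6*sqrt(2)*a - 48*sqrt(2)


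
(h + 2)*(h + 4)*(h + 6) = h^3 + 12*h^2 + 44*h + 48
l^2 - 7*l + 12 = (l - 4)*(l - 3)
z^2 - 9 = (z - 3)*(z + 3)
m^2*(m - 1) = m^3 - m^2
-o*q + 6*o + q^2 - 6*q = (-o + q)*(q - 6)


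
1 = 1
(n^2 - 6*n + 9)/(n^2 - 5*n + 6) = (n - 3)/(n - 2)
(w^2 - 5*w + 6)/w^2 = 1 - 5/w + 6/w^2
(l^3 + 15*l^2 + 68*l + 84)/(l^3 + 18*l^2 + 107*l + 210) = (l + 2)/(l + 5)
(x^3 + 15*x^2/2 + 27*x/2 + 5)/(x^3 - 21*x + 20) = (x^2 + 5*x/2 + 1)/(x^2 - 5*x + 4)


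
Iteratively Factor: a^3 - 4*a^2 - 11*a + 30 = (a - 2)*(a^2 - 2*a - 15) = (a - 2)*(a + 3)*(a - 5)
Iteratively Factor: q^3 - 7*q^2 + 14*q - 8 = (q - 1)*(q^2 - 6*q + 8) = (q - 2)*(q - 1)*(q - 4)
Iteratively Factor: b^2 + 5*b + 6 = (b + 3)*(b + 2)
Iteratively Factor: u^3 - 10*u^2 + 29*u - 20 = (u - 4)*(u^2 - 6*u + 5) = (u - 4)*(u - 1)*(u - 5)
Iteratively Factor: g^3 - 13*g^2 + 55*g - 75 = (g - 3)*(g^2 - 10*g + 25) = (g - 5)*(g - 3)*(g - 5)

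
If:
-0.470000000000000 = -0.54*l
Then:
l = 0.87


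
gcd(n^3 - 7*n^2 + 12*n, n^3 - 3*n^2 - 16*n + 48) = n^2 - 7*n + 12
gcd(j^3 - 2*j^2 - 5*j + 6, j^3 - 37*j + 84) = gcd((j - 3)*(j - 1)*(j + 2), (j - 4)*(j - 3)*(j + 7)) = j - 3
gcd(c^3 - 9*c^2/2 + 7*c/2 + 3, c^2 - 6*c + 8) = c - 2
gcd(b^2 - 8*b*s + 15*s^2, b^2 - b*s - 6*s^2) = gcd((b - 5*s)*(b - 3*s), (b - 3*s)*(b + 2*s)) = -b + 3*s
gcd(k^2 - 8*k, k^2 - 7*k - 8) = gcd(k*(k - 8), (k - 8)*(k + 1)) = k - 8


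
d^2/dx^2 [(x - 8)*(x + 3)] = 2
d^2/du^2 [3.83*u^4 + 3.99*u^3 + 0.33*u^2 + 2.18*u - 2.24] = 45.96*u^2 + 23.94*u + 0.66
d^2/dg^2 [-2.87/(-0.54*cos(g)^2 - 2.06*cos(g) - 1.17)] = (-3.347568*(1 - cos(g)^2)^2 - 9.577764*cos(g)^3 - 6.599852*cos(g)^2 + 26.072802*cos(g) + 24.0793)/(0.54*cos(g)^2 + 2.06*cos(g) + 1.17)^3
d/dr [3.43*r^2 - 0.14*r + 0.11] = 6.86*r - 0.14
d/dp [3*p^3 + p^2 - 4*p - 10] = 9*p^2 + 2*p - 4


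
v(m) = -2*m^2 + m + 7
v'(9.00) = -35.00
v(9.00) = -146.00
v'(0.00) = 1.00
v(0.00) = 7.00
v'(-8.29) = 34.16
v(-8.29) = -138.74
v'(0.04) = 0.84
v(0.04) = 7.04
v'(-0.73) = 3.92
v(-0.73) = 5.20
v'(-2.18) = 9.72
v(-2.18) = -4.68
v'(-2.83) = 12.32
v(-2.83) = -11.85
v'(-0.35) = 2.40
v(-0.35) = 6.40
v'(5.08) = -19.32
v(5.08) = -39.53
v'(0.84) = -2.36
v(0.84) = 6.43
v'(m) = 1 - 4*m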